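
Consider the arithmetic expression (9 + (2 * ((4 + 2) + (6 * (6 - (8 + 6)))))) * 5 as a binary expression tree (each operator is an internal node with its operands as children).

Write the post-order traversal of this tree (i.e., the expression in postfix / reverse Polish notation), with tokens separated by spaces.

Post-order on an expression tree gives postfix notation: for each operator, emit left operand, right operand, then the operator.

9 2 4 2 + 6 6 8 6 + - * + * + 5 *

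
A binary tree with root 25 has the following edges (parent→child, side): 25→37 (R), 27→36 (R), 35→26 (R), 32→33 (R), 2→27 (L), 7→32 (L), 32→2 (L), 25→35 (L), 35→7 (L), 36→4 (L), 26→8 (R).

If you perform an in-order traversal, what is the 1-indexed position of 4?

In-order visits the left subtree, then the node, then the right subtree.
At 25: go left to 35.
  At 35: go left to 7.
    At 7: go left to 32.
      At 32: go left to 2.
        At 2: go left to 27.
          At 27: no left child.
          Visit 27.
          At 27: go right to 36.
            At 36: go left to 4.
              4 is a leaf — visit 4.
            Visit 36.
            At 36: no right child.
        Visit 2.
        At 2: no right child.
      Visit 32.
      At 32: go right to 33.
        33 is a leaf — visit 33.
    Visit 7.
    At 7: no right child.
  Visit 35.
  At 35: go right to 26.
    At 26: no left child.
    Visit 26.
    At 26: go right to 8.
      8 is a leaf — visit 8.
Visit 25.
At 25: go right to 37.
  37 is a leaf — visit 37.
Full in-order sequence: 27, 4, 36, 2, 32, 33, 7, 35, 26, 8, 25, 37.

2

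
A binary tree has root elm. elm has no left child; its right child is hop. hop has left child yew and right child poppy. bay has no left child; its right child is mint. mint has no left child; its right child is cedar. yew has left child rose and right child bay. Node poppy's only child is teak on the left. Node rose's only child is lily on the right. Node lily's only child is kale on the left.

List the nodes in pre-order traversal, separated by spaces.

elm hop yew rose lily kale bay mint cedar poppy teak

Pre-order visits the node, then its left subtree, then its right subtree.
Visit elm.
At elm: no left child.
At elm: go right to hop.
  Visit hop.
  At hop: go left to yew.
    Visit yew.
    At yew: go left to rose.
      Visit rose.
      At rose: no left child.
      At rose: go right to lily.
        Visit lily.
        At lily: go left to kale.
          kale is a leaf — visit kale.
        At lily: no right child.
    At yew: go right to bay.
      Visit bay.
      At bay: no left child.
      At bay: go right to mint.
        Visit mint.
        At mint: no left child.
        At mint: go right to cedar.
          cedar is a leaf — visit cedar.
  At hop: go right to poppy.
    Visit poppy.
    At poppy: go left to teak.
      teak is a leaf — visit teak.
    At poppy: no right child.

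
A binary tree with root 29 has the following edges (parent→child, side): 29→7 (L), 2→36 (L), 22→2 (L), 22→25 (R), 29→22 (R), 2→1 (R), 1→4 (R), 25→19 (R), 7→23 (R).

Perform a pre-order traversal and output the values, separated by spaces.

29 7 23 22 2 36 1 4 25 19

Pre-order visits the node, then its left subtree, then its right subtree.
Visit 29.
At 29: go left to 7.
  Visit 7.
  At 7: no left child.
  At 7: go right to 23.
    23 is a leaf — visit 23.
At 29: go right to 22.
  Visit 22.
  At 22: go left to 2.
    Visit 2.
    At 2: go left to 36.
      36 is a leaf — visit 36.
    At 2: go right to 1.
      Visit 1.
      At 1: no left child.
      At 1: go right to 4.
        4 is a leaf — visit 4.
  At 22: go right to 25.
    Visit 25.
    At 25: no left child.
    At 25: go right to 19.
      19 is a leaf — visit 19.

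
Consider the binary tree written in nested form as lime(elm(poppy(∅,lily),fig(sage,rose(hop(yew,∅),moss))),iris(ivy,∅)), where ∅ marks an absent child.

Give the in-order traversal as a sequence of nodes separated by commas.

poppy, lily, elm, sage, fig, yew, hop, rose, moss, lime, ivy, iris

In-order visits the left subtree, then the node, then the right subtree.
At lime: go left to elm.
  At elm: go left to poppy.
    At poppy: no left child.
    Visit poppy.
    At poppy: go right to lily.
      lily is a leaf — visit lily.
  Visit elm.
  At elm: go right to fig.
    At fig: go left to sage.
      sage is a leaf — visit sage.
    Visit fig.
    At fig: go right to rose.
      At rose: go left to hop.
        At hop: go left to yew.
          yew is a leaf — visit yew.
        Visit hop.
        At hop: no right child.
      Visit rose.
      At rose: go right to moss.
        moss is a leaf — visit moss.
Visit lime.
At lime: go right to iris.
  At iris: go left to ivy.
    ivy is a leaf — visit ivy.
  Visit iris.
  At iris: no right child.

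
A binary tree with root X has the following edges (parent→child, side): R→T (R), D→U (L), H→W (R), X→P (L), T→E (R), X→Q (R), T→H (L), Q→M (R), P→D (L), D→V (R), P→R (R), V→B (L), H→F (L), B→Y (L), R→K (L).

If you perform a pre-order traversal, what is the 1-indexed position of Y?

7

Pre-order visits the node, then its left subtree, then its right subtree.
Visit X.
At X: go left to P.
  Visit P.
  At P: go left to D.
    Visit D.
    At D: go left to U.
      U is a leaf — visit U.
    At D: go right to V.
      Visit V.
      At V: go left to B.
        Visit B.
        At B: go left to Y.
          Y is a leaf — visit Y.
        At B: no right child.
      At V: no right child.
  At P: go right to R.
    Visit R.
    At R: go left to K.
      K is a leaf — visit K.
    At R: go right to T.
      Visit T.
      At T: go left to H.
        Visit H.
        At H: go left to F.
          F is a leaf — visit F.
        At H: go right to W.
          W is a leaf — visit W.
      At T: go right to E.
        E is a leaf — visit E.
At X: go right to Q.
  Visit Q.
  At Q: no left child.
  At Q: go right to M.
    M is a leaf — visit M.
Full pre-order sequence: X, P, D, U, V, B, Y, R, K, T, H, F, W, E, Q, M.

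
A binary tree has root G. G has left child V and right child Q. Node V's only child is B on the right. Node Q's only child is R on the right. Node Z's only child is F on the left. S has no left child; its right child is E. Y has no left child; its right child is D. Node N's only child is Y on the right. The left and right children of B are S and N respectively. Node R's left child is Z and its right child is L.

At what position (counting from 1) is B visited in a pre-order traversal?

Pre-order visits the node, then its left subtree, then its right subtree.
Visit G.
At G: go left to V.
  Visit V.
  At V: no left child.
  At V: go right to B.
    Visit B.
    At B: go left to S.
      Visit S.
      At S: no left child.
      At S: go right to E.
        E is a leaf — visit E.
    At B: go right to N.
      Visit N.
      At N: no left child.
      At N: go right to Y.
        Visit Y.
        At Y: no left child.
        At Y: go right to D.
          D is a leaf — visit D.
At G: go right to Q.
  Visit Q.
  At Q: no left child.
  At Q: go right to R.
    Visit R.
    At R: go left to Z.
      Visit Z.
      At Z: go left to F.
        F is a leaf — visit F.
      At Z: no right child.
    At R: go right to L.
      L is a leaf — visit L.
Full pre-order sequence: G, V, B, S, E, N, Y, D, Q, R, Z, F, L.

3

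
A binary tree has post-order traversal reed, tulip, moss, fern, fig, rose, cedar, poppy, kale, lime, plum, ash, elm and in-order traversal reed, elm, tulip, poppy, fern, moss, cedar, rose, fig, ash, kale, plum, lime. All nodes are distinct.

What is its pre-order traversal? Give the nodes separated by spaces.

The last element of post-order is the root; it splits in-order into left and right subtrees.
Root elm: left subtree has 1 node {reed}, right has 11 {tulip, poppy, fern, moss, cedar, rose, fig, ash, kale, plum, lime}.
  Root ash: left subtree has 7 nodes {tulip, poppy, fern, moss, cedar, rose, fig}, right has 3 {kale, plum, lime}.
    Root poppy: left subtree has 1 node {tulip}, right has 5 {fern, moss, cedar, rose, fig}.
      Root cedar: left subtree has 2 nodes {fern, moss}, right has 2 {rose, fig}.
        Root fern: left subtree has 0 nodes { }, right has 1 {moss}.
        Root rose: left subtree has 0 nodes { }, right has 1 {fig}.
    Root plum: left subtree has 1 node {kale}, right has 1 {lime}.

elm reed ash poppy tulip cedar fern moss rose fig plum kale lime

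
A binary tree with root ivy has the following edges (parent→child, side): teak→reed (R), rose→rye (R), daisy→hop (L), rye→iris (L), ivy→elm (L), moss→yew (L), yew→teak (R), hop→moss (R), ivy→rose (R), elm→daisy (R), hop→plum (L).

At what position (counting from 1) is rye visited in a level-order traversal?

Level-order visits nodes level by level from the root, left to right within each level.
Level 0: ivy
Level 1: elm, rose
Level 2: daisy, rye
Level 3: hop, iris
Level 4: plum, moss
Level 5: yew
Level 6: teak
Level 7: reed
Full level-order sequence: ivy, elm, rose, daisy, rye, hop, iris, plum, moss, yew, teak, reed.

5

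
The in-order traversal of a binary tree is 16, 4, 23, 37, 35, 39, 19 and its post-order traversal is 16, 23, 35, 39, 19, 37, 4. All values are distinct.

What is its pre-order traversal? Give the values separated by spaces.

4 16 37 23 19 39 35

The last element of post-order is the root; it splits in-order into left and right subtrees.
Root 4: left subtree has 1 node {16}, right has 5 {23, 37, 35, 39, 19}.
  Root 37: left subtree has 1 node {23}, right has 3 {35, 39, 19}.
    Root 19: left subtree has 2 nodes {35, 39}, right has 0 { }.
      Root 39: left subtree has 1 node {35}, right has 0 { }.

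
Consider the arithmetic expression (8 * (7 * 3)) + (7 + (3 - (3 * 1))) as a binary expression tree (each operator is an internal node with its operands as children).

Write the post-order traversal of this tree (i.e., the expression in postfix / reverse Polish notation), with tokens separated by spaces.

Post-order on an expression tree gives postfix notation: for each operator, emit left operand, right operand, then the operator.

8 7 3 * * 7 3 3 1 * - + +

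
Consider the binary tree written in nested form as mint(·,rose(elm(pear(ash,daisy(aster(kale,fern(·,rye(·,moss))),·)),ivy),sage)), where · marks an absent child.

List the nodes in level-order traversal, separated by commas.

Level-order visits nodes level by level from the root, left to right within each level.
Level 0: mint
Level 1: rose
Level 2: elm, sage
Level 3: pear, ivy
Level 4: ash, daisy
Level 5: aster
Level 6: kale, fern
Level 7: rye
Level 8: moss

mint, rose, elm, sage, pear, ivy, ash, daisy, aster, kale, fern, rye, moss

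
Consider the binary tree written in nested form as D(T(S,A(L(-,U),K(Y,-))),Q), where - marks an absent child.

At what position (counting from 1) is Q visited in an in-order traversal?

9

In-order visits the left subtree, then the node, then the right subtree.
At D: go left to T.
  At T: go left to S.
    S is a leaf — visit S.
  Visit T.
  At T: go right to A.
    At A: go left to L.
      At L: no left child.
      Visit L.
      At L: go right to U.
        U is a leaf — visit U.
    Visit A.
    At A: go right to K.
      At K: go left to Y.
        Y is a leaf — visit Y.
      Visit K.
      At K: no right child.
Visit D.
At D: go right to Q.
  Q is a leaf — visit Q.
Full in-order sequence: S, T, L, U, A, Y, K, D, Q.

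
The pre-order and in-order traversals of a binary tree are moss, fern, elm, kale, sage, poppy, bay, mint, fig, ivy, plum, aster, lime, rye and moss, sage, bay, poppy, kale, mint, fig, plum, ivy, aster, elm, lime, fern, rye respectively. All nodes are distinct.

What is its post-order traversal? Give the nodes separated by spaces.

The first element of pre-order is the root; it splits in-order into left and right subtrees.
Root moss: left subtree has 0 nodes { }, right has 13 {sage, bay, poppy, kale, mint, fig, plum, ivy, aster, elm, lime, fern, rye}.
  Root fern: left subtree has 11 nodes {sage, bay, poppy, kale, mint, fig, plum, ivy, aster, elm, lime}, right has 1 {rye}.
    Root elm: left subtree has 9 nodes {sage, bay, poppy, kale, mint, fig, plum, ivy, aster}, right has 1 {lime}.
      Root kale: left subtree has 3 nodes {sage, bay, poppy}, right has 5 {mint, fig, plum, ivy, aster}.
        Root sage: left subtree has 0 nodes { }, right has 2 {bay, poppy}.
          Root poppy: left subtree has 1 node {bay}, right has 0 { }.
        Root mint: left subtree has 0 nodes { }, right has 4 {fig, plum, ivy, aster}.
          Root fig: left subtree has 0 nodes { }, right has 3 {plum, ivy, aster}.
            Root ivy: left subtree has 1 node {plum}, right has 1 {aster}.

bay poppy sage plum aster ivy fig mint kale lime elm rye fern moss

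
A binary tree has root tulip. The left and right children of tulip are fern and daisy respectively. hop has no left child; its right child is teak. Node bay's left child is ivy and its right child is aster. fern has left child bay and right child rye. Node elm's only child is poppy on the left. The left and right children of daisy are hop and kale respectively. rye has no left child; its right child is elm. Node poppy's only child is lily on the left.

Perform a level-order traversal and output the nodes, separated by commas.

tulip, fern, daisy, bay, rye, hop, kale, ivy, aster, elm, teak, poppy, lily

Level-order visits nodes level by level from the root, left to right within each level.
Level 0: tulip
Level 1: fern, daisy
Level 2: bay, rye, hop, kale
Level 3: ivy, aster, elm, teak
Level 4: poppy
Level 5: lily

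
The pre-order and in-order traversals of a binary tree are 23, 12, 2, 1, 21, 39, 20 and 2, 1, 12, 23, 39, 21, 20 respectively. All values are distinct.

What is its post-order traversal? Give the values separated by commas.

1, 2, 12, 39, 20, 21, 23

The first element of pre-order is the root; it splits in-order into left and right subtrees.
Root 23: left subtree has 3 nodes {2, 1, 12}, right has 3 {39, 21, 20}.
  Root 12: left subtree has 2 nodes {2, 1}, right has 0 { }.
    Root 2: left subtree has 0 nodes { }, right has 1 {1}.
  Root 21: left subtree has 1 node {39}, right has 1 {20}.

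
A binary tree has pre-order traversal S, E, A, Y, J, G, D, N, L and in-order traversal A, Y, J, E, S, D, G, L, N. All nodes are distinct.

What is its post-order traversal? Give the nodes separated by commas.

The first element of pre-order is the root; it splits in-order into left and right subtrees.
Root S: left subtree has 4 nodes {A, Y, J, E}, right has 4 {D, G, L, N}.
  Root E: left subtree has 3 nodes {A, Y, J}, right has 0 { }.
    Root A: left subtree has 0 nodes { }, right has 2 {Y, J}.
      Root Y: left subtree has 0 nodes { }, right has 1 {J}.
  Root G: left subtree has 1 node {D}, right has 2 {L, N}.
    Root N: left subtree has 1 node {L}, right has 0 { }.

J, Y, A, E, D, L, N, G, S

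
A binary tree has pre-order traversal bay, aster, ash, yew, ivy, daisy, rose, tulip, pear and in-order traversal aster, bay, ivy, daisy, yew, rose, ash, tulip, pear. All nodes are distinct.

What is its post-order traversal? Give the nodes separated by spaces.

The first element of pre-order is the root; it splits in-order into left and right subtrees.
Root bay: left subtree has 1 node {aster}, right has 7 {ivy, daisy, yew, rose, ash, tulip, pear}.
  Root ash: left subtree has 4 nodes {ivy, daisy, yew, rose}, right has 2 {tulip, pear}.
    Root yew: left subtree has 2 nodes {ivy, daisy}, right has 1 {rose}.
      Root ivy: left subtree has 0 nodes { }, right has 1 {daisy}.
    Root tulip: left subtree has 0 nodes { }, right has 1 {pear}.

aster daisy ivy rose yew pear tulip ash bay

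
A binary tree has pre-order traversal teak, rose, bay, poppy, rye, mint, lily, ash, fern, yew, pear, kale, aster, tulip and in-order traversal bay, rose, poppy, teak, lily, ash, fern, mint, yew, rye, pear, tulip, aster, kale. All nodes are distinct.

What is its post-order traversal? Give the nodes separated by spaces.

bay poppy rose fern ash lily yew mint tulip aster kale pear rye teak

The first element of pre-order is the root; it splits in-order into left and right subtrees.
Root teak: left subtree has 3 nodes {bay, rose, poppy}, right has 10 {lily, ash, fern, mint, yew, rye, pear, tulip, aster, kale}.
  Root rose: left subtree has 1 node {bay}, right has 1 {poppy}.
  Root rye: left subtree has 5 nodes {lily, ash, fern, mint, yew}, right has 4 {pear, tulip, aster, kale}.
    Root mint: left subtree has 3 nodes {lily, ash, fern}, right has 1 {yew}.
      Root lily: left subtree has 0 nodes { }, right has 2 {ash, fern}.
        Root ash: left subtree has 0 nodes { }, right has 1 {fern}.
    Root pear: left subtree has 0 nodes { }, right has 3 {tulip, aster, kale}.
      Root kale: left subtree has 2 nodes {tulip, aster}, right has 0 { }.
        Root aster: left subtree has 1 node {tulip}, right has 0 { }.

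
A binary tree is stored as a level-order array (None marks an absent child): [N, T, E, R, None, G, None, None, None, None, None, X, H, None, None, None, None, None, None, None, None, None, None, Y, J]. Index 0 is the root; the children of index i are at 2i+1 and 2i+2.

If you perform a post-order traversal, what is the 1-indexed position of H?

Post-order visits the left subtree, then the right subtree, then the node.
At N: go left to T.
  At T: go left to R.
    R is a leaf — visit R.
  At T: no right child.
  Visit T.
At N: go right to E.
  At E: go left to G.
    At G: go left to X.
      At X: go left to Y.
        Y is a leaf — visit Y.
      At X: go right to J.
        J is a leaf — visit J.
      Visit X.
    At G: go right to H.
      H is a leaf — visit H.
    Visit G.
  At E: no right child.
  Visit E.
Visit N.
Full post-order sequence: R, T, Y, J, X, H, G, E, N.

6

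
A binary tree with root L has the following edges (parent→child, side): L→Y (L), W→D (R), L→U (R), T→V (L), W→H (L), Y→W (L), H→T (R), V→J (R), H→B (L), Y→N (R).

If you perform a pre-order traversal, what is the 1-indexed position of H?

4

Pre-order visits the node, then its left subtree, then its right subtree.
Visit L.
At L: go left to Y.
  Visit Y.
  At Y: go left to W.
    Visit W.
    At W: go left to H.
      Visit H.
      At H: go left to B.
        B is a leaf — visit B.
      At H: go right to T.
        Visit T.
        At T: go left to V.
          Visit V.
          At V: no left child.
          At V: go right to J.
            J is a leaf — visit J.
        At T: no right child.
    At W: go right to D.
      D is a leaf — visit D.
  At Y: go right to N.
    N is a leaf — visit N.
At L: go right to U.
  U is a leaf — visit U.
Full pre-order sequence: L, Y, W, H, B, T, V, J, D, N, U.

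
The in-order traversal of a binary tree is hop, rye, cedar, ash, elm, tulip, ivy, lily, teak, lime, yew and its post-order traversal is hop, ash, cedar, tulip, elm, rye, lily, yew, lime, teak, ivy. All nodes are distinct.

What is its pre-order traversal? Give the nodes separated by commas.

The last element of post-order is the root; it splits in-order into left and right subtrees.
Root ivy: left subtree has 6 nodes {hop, rye, cedar, ash, elm, tulip}, right has 4 {lily, teak, lime, yew}.
  Root rye: left subtree has 1 node {hop}, right has 4 {cedar, ash, elm, tulip}.
    Root elm: left subtree has 2 nodes {cedar, ash}, right has 1 {tulip}.
      Root cedar: left subtree has 0 nodes { }, right has 1 {ash}.
  Root teak: left subtree has 1 node {lily}, right has 2 {lime, yew}.
    Root lime: left subtree has 0 nodes { }, right has 1 {yew}.

ivy, rye, hop, elm, cedar, ash, tulip, teak, lily, lime, yew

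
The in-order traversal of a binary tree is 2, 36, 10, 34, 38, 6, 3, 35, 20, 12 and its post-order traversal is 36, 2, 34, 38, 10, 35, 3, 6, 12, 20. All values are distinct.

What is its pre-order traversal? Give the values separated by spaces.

The last element of post-order is the root; it splits in-order into left and right subtrees.
Root 20: left subtree has 8 nodes {2, 36, 10, 34, 38, 6, 3, 35}, right has 1 {12}.
  Root 6: left subtree has 5 nodes {2, 36, 10, 34, 38}, right has 2 {3, 35}.
    Root 10: left subtree has 2 nodes {2, 36}, right has 2 {34, 38}.
      Root 2: left subtree has 0 nodes { }, right has 1 {36}.
      Root 38: left subtree has 1 node {34}, right has 0 { }.
    Root 3: left subtree has 0 nodes { }, right has 1 {35}.

20 6 10 2 36 38 34 3 35 12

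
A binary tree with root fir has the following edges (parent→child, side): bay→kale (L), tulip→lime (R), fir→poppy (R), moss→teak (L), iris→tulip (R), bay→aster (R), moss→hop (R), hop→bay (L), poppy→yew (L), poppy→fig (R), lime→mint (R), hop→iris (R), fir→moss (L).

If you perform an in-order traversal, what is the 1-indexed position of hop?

In-order visits the left subtree, then the node, then the right subtree.
At fir: go left to moss.
  At moss: go left to teak.
    teak is a leaf — visit teak.
  Visit moss.
  At moss: go right to hop.
    At hop: go left to bay.
      At bay: go left to kale.
        kale is a leaf — visit kale.
      Visit bay.
      At bay: go right to aster.
        aster is a leaf — visit aster.
    Visit hop.
    At hop: go right to iris.
      At iris: no left child.
      Visit iris.
      At iris: go right to tulip.
        At tulip: no left child.
        Visit tulip.
        At tulip: go right to lime.
          At lime: no left child.
          Visit lime.
          At lime: go right to mint.
            mint is a leaf — visit mint.
Visit fir.
At fir: go right to poppy.
  At poppy: go left to yew.
    yew is a leaf — visit yew.
  Visit poppy.
  At poppy: go right to fig.
    fig is a leaf — visit fig.
Full in-order sequence: teak, moss, kale, bay, aster, hop, iris, tulip, lime, mint, fir, yew, poppy, fig.

6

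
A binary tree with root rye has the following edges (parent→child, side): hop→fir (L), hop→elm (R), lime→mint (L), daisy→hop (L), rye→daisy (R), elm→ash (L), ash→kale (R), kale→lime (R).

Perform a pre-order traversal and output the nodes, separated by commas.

Pre-order visits the node, then its left subtree, then its right subtree.
Visit rye.
At rye: no left child.
At rye: go right to daisy.
  Visit daisy.
  At daisy: go left to hop.
    Visit hop.
    At hop: go left to fir.
      fir is a leaf — visit fir.
    At hop: go right to elm.
      Visit elm.
      At elm: go left to ash.
        Visit ash.
        At ash: no left child.
        At ash: go right to kale.
          Visit kale.
          At kale: no left child.
          At kale: go right to lime.
            Visit lime.
            At lime: go left to mint.
              mint is a leaf — visit mint.
            At lime: no right child.
      At elm: no right child.
  At daisy: no right child.

rye, daisy, hop, fir, elm, ash, kale, lime, mint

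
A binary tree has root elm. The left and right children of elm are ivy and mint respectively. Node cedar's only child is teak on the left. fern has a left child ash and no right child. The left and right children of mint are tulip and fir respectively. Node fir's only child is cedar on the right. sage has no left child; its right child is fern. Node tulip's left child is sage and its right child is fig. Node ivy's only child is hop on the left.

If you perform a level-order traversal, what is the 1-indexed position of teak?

Level-order visits nodes level by level from the root, left to right within each level.
Level 0: elm
Level 1: ivy, mint
Level 2: hop, tulip, fir
Level 3: sage, fig, cedar
Level 4: fern, teak
Level 5: ash
Full level-order sequence: elm, ivy, mint, hop, tulip, fir, sage, fig, cedar, fern, teak, ash.

11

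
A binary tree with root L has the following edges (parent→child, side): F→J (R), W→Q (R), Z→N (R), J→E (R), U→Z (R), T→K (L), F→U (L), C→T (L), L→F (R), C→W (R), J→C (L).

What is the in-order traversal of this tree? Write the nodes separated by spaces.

In-order visits the left subtree, then the node, then the right subtree.
At L: no left child.
Visit L.
At L: go right to F.
  At F: go left to U.
    At U: no left child.
    Visit U.
    At U: go right to Z.
      At Z: no left child.
      Visit Z.
      At Z: go right to N.
        N is a leaf — visit N.
  Visit F.
  At F: go right to J.
    At J: go left to C.
      At C: go left to T.
        At T: go left to K.
          K is a leaf — visit K.
        Visit T.
        At T: no right child.
      Visit C.
      At C: go right to W.
        At W: no left child.
        Visit W.
        At W: go right to Q.
          Q is a leaf — visit Q.
    Visit J.
    At J: go right to E.
      E is a leaf — visit E.

L U Z N F K T C W Q J E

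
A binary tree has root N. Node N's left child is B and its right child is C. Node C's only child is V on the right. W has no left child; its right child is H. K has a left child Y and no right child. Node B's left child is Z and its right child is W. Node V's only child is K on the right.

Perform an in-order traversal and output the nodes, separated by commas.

Z, B, W, H, N, C, V, Y, K

In-order visits the left subtree, then the node, then the right subtree.
At N: go left to B.
  At B: go left to Z.
    Z is a leaf — visit Z.
  Visit B.
  At B: go right to W.
    At W: no left child.
    Visit W.
    At W: go right to H.
      H is a leaf — visit H.
Visit N.
At N: go right to C.
  At C: no left child.
  Visit C.
  At C: go right to V.
    At V: no left child.
    Visit V.
    At V: go right to K.
      At K: go left to Y.
        Y is a leaf — visit Y.
      Visit K.
      At K: no right child.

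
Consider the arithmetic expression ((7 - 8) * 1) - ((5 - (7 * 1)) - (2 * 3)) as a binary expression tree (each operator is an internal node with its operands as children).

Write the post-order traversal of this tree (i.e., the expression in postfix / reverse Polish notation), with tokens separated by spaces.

Post-order on an expression tree gives postfix notation: for each operator, emit left operand, right operand, then the operator.

7 8 - 1 * 5 7 1 * - 2 3 * - -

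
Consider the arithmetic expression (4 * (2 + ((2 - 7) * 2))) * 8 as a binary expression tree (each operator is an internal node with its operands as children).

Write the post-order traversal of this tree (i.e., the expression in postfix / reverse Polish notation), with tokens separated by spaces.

4 2 2 7 - 2 * + * 8 *

Post-order on an expression tree gives postfix notation: for each operator, emit left operand, right operand, then the operator.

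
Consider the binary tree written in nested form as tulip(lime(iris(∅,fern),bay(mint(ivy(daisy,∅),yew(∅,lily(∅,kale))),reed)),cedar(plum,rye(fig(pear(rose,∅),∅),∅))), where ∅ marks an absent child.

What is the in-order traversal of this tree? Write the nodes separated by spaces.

In-order visits the left subtree, then the node, then the right subtree.
At tulip: go left to lime.
  At lime: go left to iris.
    At iris: no left child.
    Visit iris.
    At iris: go right to fern.
      fern is a leaf — visit fern.
  Visit lime.
  At lime: go right to bay.
    At bay: go left to mint.
      At mint: go left to ivy.
        At ivy: go left to daisy.
          daisy is a leaf — visit daisy.
        Visit ivy.
        At ivy: no right child.
      Visit mint.
      At mint: go right to yew.
        At yew: no left child.
        Visit yew.
        At yew: go right to lily.
          At lily: no left child.
          Visit lily.
          At lily: go right to kale.
            kale is a leaf — visit kale.
    Visit bay.
    At bay: go right to reed.
      reed is a leaf — visit reed.
Visit tulip.
At tulip: go right to cedar.
  At cedar: go left to plum.
    plum is a leaf — visit plum.
  Visit cedar.
  At cedar: go right to rye.
    At rye: go left to fig.
      At fig: go left to pear.
        At pear: go left to rose.
          rose is a leaf — visit rose.
        Visit pear.
        At pear: no right child.
      Visit fig.
      At fig: no right child.
    Visit rye.
    At rye: no right child.

iris fern lime daisy ivy mint yew lily kale bay reed tulip plum cedar rose pear fig rye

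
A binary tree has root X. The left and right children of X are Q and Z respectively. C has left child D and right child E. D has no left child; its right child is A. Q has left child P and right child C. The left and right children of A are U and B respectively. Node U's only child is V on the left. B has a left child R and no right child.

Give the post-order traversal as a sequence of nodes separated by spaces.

Post-order visits the left subtree, then the right subtree, then the node.
At X: go left to Q.
  At Q: go left to P.
    P is a leaf — visit P.
  At Q: go right to C.
    At C: go left to D.
      At D: no left child.
      At D: go right to A.
        At A: go left to U.
          At U: go left to V.
            V is a leaf — visit V.
          At U: no right child.
          Visit U.
        At A: go right to B.
          At B: go left to R.
            R is a leaf — visit R.
          At B: no right child.
          Visit B.
        Visit A.
      Visit D.
    At C: go right to E.
      E is a leaf — visit E.
    Visit C.
  Visit Q.
At X: go right to Z.
  Z is a leaf — visit Z.
Visit X.

P V U R B A D E C Q Z X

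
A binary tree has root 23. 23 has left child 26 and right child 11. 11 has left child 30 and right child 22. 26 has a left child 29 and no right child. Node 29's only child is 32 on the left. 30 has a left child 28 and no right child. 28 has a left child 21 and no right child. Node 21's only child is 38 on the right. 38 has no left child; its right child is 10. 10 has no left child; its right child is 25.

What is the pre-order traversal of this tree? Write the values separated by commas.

Pre-order visits the node, then its left subtree, then its right subtree.
Visit 23.
At 23: go left to 26.
  Visit 26.
  At 26: go left to 29.
    Visit 29.
    At 29: go left to 32.
      32 is a leaf — visit 32.
    At 29: no right child.
  At 26: no right child.
At 23: go right to 11.
  Visit 11.
  At 11: go left to 30.
    Visit 30.
    At 30: go left to 28.
      Visit 28.
      At 28: go left to 21.
        Visit 21.
        At 21: no left child.
        At 21: go right to 38.
          Visit 38.
          At 38: no left child.
          At 38: go right to 10.
            Visit 10.
            At 10: no left child.
            At 10: go right to 25.
              25 is a leaf — visit 25.
      At 28: no right child.
    At 30: no right child.
  At 11: go right to 22.
    22 is a leaf — visit 22.

23, 26, 29, 32, 11, 30, 28, 21, 38, 10, 25, 22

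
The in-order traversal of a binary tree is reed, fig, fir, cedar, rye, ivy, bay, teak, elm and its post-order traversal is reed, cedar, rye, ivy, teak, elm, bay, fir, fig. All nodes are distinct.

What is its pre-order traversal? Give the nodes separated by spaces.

The last element of post-order is the root; it splits in-order into left and right subtrees.
Root fig: left subtree has 1 node {reed}, right has 7 {fir, cedar, rye, ivy, bay, teak, elm}.
  Root fir: left subtree has 0 nodes { }, right has 6 {cedar, rye, ivy, bay, teak, elm}.
    Root bay: left subtree has 3 nodes {cedar, rye, ivy}, right has 2 {teak, elm}.
      Root ivy: left subtree has 2 nodes {cedar, rye}, right has 0 { }.
        Root rye: left subtree has 1 node {cedar}, right has 0 { }.
      Root elm: left subtree has 1 node {teak}, right has 0 { }.

fig reed fir bay ivy rye cedar elm teak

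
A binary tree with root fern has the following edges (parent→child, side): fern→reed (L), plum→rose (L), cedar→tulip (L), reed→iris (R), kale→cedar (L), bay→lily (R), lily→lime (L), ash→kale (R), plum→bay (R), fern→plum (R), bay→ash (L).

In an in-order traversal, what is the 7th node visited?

In-order visits the left subtree, then the node, then the right subtree.
At fern: go left to reed.
  At reed: no left child.
  Visit reed.
  At reed: go right to iris.
    iris is a leaf — visit iris.
Visit fern.
At fern: go right to plum.
  At plum: go left to rose.
    rose is a leaf — visit rose.
  Visit plum.
  At plum: go right to bay.
    At bay: go left to ash.
      At ash: no left child.
      Visit ash.
      At ash: go right to kale.
        At kale: go left to cedar.
          At cedar: go left to tulip.
            tulip is a leaf — visit tulip.
          Visit cedar.
          At cedar: no right child.
        Visit kale.
        At kale: no right child.
    Visit bay.
    At bay: go right to lily.
      At lily: go left to lime.
        lime is a leaf — visit lime.
      Visit lily.
      At lily: no right child.
Full in-order sequence: reed, iris, fern, rose, plum, ash, tulip, cedar, kale, bay, lime, lily.

tulip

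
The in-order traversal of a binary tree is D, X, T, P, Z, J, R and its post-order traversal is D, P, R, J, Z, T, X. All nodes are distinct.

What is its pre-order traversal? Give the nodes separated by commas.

The last element of post-order is the root; it splits in-order into left and right subtrees.
Root X: left subtree has 1 node {D}, right has 5 {T, P, Z, J, R}.
  Root T: left subtree has 0 nodes { }, right has 4 {P, Z, J, R}.
    Root Z: left subtree has 1 node {P}, right has 2 {J, R}.
      Root J: left subtree has 0 nodes { }, right has 1 {R}.

X, D, T, Z, P, J, R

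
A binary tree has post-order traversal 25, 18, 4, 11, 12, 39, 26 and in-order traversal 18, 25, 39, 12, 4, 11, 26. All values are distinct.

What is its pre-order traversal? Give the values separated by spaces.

26 39 18 25 12 11 4

The last element of post-order is the root; it splits in-order into left and right subtrees.
Root 26: left subtree has 6 nodes {18, 25, 39, 12, 4, 11}, right has 0 { }.
  Root 39: left subtree has 2 nodes {18, 25}, right has 3 {12, 4, 11}.
    Root 18: left subtree has 0 nodes { }, right has 1 {25}.
    Root 12: left subtree has 0 nodes { }, right has 2 {4, 11}.
      Root 11: left subtree has 1 node {4}, right has 0 { }.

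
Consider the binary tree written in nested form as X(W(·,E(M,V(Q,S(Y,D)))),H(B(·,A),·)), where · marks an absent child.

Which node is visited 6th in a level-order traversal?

M

Level-order visits nodes level by level from the root, left to right within each level.
Level 0: X
Level 1: W, H
Level 2: E, B
Level 3: M, V, A
Level 4: Q, S
Level 5: Y, D
Full level-order sequence: X, W, H, E, B, M, V, A, Q, S, Y, D.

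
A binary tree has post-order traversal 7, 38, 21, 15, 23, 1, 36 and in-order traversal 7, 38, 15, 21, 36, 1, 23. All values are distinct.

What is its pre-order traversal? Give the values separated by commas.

36, 15, 38, 7, 21, 1, 23

The last element of post-order is the root; it splits in-order into left and right subtrees.
Root 36: left subtree has 4 nodes {7, 38, 15, 21}, right has 2 {1, 23}.
  Root 15: left subtree has 2 nodes {7, 38}, right has 1 {21}.
    Root 38: left subtree has 1 node {7}, right has 0 { }.
  Root 1: left subtree has 0 nodes { }, right has 1 {23}.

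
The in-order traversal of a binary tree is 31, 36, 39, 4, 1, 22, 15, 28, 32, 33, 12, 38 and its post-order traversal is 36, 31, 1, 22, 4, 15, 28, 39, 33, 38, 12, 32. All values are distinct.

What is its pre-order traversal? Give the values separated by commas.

32, 39, 31, 36, 28, 15, 4, 22, 1, 12, 33, 38

The last element of post-order is the root; it splits in-order into left and right subtrees.
Root 32: left subtree has 8 nodes {31, 36, 39, 4, 1, 22, 15, 28}, right has 3 {33, 12, 38}.
  Root 39: left subtree has 2 nodes {31, 36}, right has 5 {4, 1, 22, 15, 28}.
    Root 31: left subtree has 0 nodes { }, right has 1 {36}.
    Root 28: left subtree has 4 nodes {4, 1, 22, 15}, right has 0 { }.
      Root 15: left subtree has 3 nodes {4, 1, 22}, right has 0 { }.
        Root 4: left subtree has 0 nodes { }, right has 2 {1, 22}.
          Root 22: left subtree has 1 node {1}, right has 0 { }.
  Root 12: left subtree has 1 node {33}, right has 1 {38}.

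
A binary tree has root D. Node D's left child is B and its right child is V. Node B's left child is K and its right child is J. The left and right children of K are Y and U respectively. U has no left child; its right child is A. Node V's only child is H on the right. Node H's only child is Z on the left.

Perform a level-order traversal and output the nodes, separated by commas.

Level-order visits nodes level by level from the root, left to right within each level.
Level 0: D
Level 1: B, V
Level 2: K, J, H
Level 3: Y, U, Z
Level 4: A

D, B, V, K, J, H, Y, U, Z, A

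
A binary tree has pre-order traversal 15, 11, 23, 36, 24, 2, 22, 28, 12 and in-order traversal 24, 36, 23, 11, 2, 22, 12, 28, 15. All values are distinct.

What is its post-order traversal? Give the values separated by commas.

24, 36, 23, 12, 28, 22, 2, 11, 15

The first element of pre-order is the root; it splits in-order into left and right subtrees.
Root 15: left subtree has 8 nodes {24, 36, 23, 11, 2, 22, 12, 28}, right has 0 { }.
  Root 11: left subtree has 3 nodes {24, 36, 23}, right has 4 {2, 22, 12, 28}.
    Root 23: left subtree has 2 nodes {24, 36}, right has 0 { }.
      Root 36: left subtree has 1 node {24}, right has 0 { }.
    Root 2: left subtree has 0 nodes { }, right has 3 {22, 12, 28}.
      Root 22: left subtree has 0 nodes { }, right has 2 {12, 28}.
        Root 28: left subtree has 1 node {12}, right has 0 { }.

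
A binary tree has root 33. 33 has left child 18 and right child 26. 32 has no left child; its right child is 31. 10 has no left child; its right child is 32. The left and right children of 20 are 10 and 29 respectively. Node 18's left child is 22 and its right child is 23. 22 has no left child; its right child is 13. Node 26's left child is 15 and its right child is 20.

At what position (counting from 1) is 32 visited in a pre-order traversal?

Pre-order visits the node, then its left subtree, then its right subtree.
Visit 33.
At 33: go left to 18.
  Visit 18.
  At 18: go left to 22.
    Visit 22.
    At 22: no left child.
    At 22: go right to 13.
      13 is a leaf — visit 13.
  At 18: go right to 23.
    23 is a leaf — visit 23.
At 33: go right to 26.
  Visit 26.
  At 26: go left to 15.
    15 is a leaf — visit 15.
  At 26: go right to 20.
    Visit 20.
    At 20: go left to 10.
      Visit 10.
      At 10: no left child.
      At 10: go right to 32.
        Visit 32.
        At 32: no left child.
        At 32: go right to 31.
          31 is a leaf — visit 31.
    At 20: go right to 29.
      29 is a leaf — visit 29.
Full pre-order sequence: 33, 18, 22, 13, 23, 26, 15, 20, 10, 32, 31, 29.

10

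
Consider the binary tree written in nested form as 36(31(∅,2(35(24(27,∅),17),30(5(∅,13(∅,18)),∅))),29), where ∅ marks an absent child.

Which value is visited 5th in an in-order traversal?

In-order visits the left subtree, then the node, then the right subtree.
At 36: go left to 31.
  At 31: no left child.
  Visit 31.
  At 31: go right to 2.
    At 2: go left to 35.
      At 35: go left to 24.
        At 24: go left to 27.
          27 is a leaf — visit 27.
        Visit 24.
        At 24: no right child.
      Visit 35.
      At 35: go right to 17.
        17 is a leaf — visit 17.
    Visit 2.
    At 2: go right to 30.
      At 30: go left to 5.
        At 5: no left child.
        Visit 5.
        At 5: go right to 13.
          At 13: no left child.
          Visit 13.
          At 13: go right to 18.
            18 is a leaf — visit 18.
      Visit 30.
      At 30: no right child.
Visit 36.
At 36: go right to 29.
  29 is a leaf — visit 29.
Full in-order sequence: 31, 27, 24, 35, 17, 2, 5, 13, 18, 30, 36, 29.

17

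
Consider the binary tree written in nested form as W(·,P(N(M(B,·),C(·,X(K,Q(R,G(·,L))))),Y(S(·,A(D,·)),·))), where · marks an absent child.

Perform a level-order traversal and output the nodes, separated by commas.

Level-order visits nodes level by level from the root, left to right within each level.
Level 0: W
Level 1: P
Level 2: N, Y
Level 3: M, C, S
Level 4: B, X, A
Level 5: K, Q, D
Level 6: R, G
Level 7: L

W, P, N, Y, M, C, S, B, X, A, K, Q, D, R, G, L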